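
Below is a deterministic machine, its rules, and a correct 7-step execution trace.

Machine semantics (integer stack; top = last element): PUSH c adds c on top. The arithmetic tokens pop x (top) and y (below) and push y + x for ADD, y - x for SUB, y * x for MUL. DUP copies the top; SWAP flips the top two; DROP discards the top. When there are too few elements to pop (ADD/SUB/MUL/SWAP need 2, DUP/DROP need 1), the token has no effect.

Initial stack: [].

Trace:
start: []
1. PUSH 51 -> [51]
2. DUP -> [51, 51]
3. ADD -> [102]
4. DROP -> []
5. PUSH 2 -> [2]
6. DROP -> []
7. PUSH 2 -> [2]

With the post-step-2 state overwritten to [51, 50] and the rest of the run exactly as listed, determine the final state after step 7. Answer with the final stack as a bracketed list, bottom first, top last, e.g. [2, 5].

state after step 2 := [51, 50]
3. ADD -> [101]
4. DROP -> []
5. PUSH 2 -> [2]
6. DROP -> []
7. PUSH 2 -> [2]

[2]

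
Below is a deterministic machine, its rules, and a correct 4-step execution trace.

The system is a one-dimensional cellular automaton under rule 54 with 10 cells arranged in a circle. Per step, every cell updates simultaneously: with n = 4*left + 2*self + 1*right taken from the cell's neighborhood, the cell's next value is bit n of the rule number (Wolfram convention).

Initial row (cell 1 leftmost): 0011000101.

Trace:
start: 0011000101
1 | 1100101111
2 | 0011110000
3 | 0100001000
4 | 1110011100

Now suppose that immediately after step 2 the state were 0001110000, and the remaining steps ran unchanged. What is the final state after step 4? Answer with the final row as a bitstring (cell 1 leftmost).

0111011100

state after step 2 := 0001110000
3 | 0010001000
4 | 0111011100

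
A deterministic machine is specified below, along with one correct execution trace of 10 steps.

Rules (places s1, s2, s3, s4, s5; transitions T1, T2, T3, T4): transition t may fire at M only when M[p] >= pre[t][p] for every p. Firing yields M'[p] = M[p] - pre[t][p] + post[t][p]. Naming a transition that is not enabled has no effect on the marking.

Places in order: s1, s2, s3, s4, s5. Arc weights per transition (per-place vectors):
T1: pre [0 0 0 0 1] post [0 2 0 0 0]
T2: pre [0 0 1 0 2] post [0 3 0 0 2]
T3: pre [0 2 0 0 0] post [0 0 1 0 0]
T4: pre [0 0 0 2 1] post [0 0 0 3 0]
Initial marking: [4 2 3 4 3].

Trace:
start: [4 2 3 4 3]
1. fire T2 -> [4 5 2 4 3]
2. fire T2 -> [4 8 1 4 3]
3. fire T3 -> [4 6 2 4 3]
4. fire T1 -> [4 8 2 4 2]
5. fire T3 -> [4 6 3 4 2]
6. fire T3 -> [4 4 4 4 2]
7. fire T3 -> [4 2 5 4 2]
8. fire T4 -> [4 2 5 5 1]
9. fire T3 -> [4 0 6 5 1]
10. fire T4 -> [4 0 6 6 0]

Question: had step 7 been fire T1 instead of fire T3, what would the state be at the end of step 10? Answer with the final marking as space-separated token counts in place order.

4 4 5 5 0

(re-executing from step 7 with the substitution; state before step 7: [4 4 4 4 2])
7. fire T1 -> [4 6 4 4 1]
8. fire T4 -> [4 6 4 5 0]
9. fire T3 -> [4 4 5 5 0]
10. fire T4 -> [4 4 5 5 0]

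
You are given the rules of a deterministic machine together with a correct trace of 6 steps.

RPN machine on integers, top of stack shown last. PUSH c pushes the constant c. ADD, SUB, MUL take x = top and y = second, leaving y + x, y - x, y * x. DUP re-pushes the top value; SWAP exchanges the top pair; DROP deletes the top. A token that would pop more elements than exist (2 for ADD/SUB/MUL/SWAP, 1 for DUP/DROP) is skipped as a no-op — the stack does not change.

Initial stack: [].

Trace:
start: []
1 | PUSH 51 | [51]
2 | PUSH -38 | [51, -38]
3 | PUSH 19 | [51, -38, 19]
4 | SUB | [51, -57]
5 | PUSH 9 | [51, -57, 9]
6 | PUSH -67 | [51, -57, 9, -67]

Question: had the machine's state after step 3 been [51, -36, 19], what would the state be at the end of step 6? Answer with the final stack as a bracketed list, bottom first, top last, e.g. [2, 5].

[51, -55, 9, -67]

state after step 3 := [51, -36, 19]
4 | SUB | [51, -55]
5 | PUSH 9 | [51, -55, 9]
6 | PUSH -67 | [51, -55, 9, -67]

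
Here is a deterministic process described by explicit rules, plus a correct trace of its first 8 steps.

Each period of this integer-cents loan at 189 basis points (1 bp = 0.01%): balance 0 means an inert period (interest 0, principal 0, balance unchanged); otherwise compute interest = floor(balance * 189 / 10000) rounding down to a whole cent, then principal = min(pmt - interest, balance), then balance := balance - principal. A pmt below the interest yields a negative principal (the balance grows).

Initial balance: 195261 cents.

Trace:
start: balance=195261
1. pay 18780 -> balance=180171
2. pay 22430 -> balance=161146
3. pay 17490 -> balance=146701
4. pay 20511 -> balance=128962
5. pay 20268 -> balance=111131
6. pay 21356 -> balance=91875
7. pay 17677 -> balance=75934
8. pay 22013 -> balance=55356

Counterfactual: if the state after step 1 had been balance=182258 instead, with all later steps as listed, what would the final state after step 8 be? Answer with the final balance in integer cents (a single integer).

57734

state after step 1 := balance=182258
2. pay 22430 -> balance=163272
3. pay 17490 -> balance=148867
4. pay 20511 -> balance=131169
5. pay 20268 -> balance=113380
6. pay 21356 -> balance=94166
7. pay 17677 -> balance=78268
8. pay 22013 -> balance=57734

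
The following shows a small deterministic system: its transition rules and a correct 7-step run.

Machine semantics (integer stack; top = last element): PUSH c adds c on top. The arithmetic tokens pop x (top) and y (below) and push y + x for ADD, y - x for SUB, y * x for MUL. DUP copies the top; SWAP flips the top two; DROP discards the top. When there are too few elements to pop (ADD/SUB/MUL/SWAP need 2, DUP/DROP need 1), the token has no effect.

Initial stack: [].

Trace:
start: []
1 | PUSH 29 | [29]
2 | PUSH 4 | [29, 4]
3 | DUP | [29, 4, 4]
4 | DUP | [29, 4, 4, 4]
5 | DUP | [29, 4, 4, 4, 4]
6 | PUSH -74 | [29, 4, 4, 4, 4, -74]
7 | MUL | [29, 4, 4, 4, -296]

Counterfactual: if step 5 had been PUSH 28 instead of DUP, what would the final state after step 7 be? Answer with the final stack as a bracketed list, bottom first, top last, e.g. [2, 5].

(re-executing from step 5 with the substitution; state before step 5: [29, 4, 4, 4])
5 | PUSH 28 | [29, 4, 4, 4, 28]
6 | PUSH -74 | [29, 4, 4, 4, 28, -74]
7 | MUL | [29, 4, 4, 4, -2072]

[29, 4, 4, 4, -2072]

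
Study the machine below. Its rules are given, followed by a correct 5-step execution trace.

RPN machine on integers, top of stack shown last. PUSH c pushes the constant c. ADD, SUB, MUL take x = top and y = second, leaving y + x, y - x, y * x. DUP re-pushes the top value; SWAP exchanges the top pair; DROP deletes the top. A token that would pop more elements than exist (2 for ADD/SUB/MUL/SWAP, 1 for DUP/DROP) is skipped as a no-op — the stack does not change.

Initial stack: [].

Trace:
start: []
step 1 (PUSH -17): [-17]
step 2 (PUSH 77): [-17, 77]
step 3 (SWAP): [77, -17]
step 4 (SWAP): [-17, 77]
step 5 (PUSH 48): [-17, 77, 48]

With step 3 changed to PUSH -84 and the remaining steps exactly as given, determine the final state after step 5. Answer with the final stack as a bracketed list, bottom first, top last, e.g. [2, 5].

[-17, -84, 77, 48]

(re-executing from step 3 with the substitution; state before step 3: [-17, 77])
step 3 (PUSH -84): [-17, 77, -84]
step 4 (SWAP): [-17, -84, 77]
step 5 (PUSH 48): [-17, -84, 77, 48]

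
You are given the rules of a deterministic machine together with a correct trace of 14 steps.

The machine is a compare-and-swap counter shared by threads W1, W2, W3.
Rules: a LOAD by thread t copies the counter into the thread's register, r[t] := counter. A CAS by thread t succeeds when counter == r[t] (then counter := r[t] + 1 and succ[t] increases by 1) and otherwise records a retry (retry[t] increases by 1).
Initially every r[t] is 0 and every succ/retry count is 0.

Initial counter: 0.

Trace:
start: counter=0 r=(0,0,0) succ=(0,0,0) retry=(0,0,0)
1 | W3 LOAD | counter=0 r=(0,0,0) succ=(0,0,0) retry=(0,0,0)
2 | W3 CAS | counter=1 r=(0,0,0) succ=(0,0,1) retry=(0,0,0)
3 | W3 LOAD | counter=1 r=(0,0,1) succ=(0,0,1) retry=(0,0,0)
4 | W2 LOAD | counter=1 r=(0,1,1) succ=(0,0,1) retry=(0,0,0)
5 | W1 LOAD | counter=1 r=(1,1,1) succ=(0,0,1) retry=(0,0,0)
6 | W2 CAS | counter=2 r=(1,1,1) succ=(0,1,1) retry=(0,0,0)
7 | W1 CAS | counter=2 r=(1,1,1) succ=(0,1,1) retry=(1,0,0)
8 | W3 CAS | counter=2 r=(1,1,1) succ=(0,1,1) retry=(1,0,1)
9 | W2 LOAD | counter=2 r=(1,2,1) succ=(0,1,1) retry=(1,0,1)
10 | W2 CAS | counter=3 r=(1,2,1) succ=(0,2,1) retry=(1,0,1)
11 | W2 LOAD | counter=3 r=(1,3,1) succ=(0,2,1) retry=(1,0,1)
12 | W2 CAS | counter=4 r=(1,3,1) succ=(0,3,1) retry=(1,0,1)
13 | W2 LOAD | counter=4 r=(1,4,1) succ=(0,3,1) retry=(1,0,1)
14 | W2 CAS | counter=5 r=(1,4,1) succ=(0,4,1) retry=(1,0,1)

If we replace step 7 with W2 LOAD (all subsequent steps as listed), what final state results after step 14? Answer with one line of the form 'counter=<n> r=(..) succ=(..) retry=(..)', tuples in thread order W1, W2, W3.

counter=5 r=(1,4,1) succ=(0,4,1) retry=(0,0,1)

(re-executing from step 7 with the substitution; state before step 7: counter=2 r=(1,1,1) succ=(0,1,1) retry=(0,0,0))
7 | W2 LOAD | counter=2 r=(1,2,1) succ=(0,1,1) retry=(0,0,0)
8 | W3 CAS | counter=2 r=(1,2,1) succ=(0,1,1) retry=(0,0,1)
9 | W2 LOAD | counter=2 r=(1,2,1) succ=(0,1,1) retry=(0,0,1)
10 | W2 CAS | counter=3 r=(1,2,1) succ=(0,2,1) retry=(0,0,1)
11 | W2 LOAD | counter=3 r=(1,3,1) succ=(0,2,1) retry=(0,0,1)
12 | W2 CAS | counter=4 r=(1,3,1) succ=(0,3,1) retry=(0,0,1)
13 | W2 LOAD | counter=4 r=(1,4,1) succ=(0,3,1) retry=(0,0,1)
14 | W2 CAS | counter=5 r=(1,4,1) succ=(0,4,1) retry=(0,0,1)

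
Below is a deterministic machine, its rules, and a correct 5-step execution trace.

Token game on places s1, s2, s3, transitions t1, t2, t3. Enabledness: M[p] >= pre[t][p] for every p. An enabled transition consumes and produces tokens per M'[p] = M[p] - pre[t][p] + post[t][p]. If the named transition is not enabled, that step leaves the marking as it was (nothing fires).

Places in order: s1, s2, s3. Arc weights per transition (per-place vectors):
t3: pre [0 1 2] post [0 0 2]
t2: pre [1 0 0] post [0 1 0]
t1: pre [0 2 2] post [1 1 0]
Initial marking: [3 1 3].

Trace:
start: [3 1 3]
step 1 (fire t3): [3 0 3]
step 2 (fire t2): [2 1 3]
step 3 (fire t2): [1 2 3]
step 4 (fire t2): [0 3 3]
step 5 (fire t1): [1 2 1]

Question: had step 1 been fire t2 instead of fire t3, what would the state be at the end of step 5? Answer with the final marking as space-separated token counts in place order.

1 3 1

(re-executing from step 1 with the substitution; state before step 1: [3 1 3])
step 1 (fire t2): [2 2 3]
step 2 (fire t2): [1 3 3]
step 3 (fire t2): [0 4 3]
step 4 (fire t2): [0 4 3]
step 5 (fire t1): [1 3 1]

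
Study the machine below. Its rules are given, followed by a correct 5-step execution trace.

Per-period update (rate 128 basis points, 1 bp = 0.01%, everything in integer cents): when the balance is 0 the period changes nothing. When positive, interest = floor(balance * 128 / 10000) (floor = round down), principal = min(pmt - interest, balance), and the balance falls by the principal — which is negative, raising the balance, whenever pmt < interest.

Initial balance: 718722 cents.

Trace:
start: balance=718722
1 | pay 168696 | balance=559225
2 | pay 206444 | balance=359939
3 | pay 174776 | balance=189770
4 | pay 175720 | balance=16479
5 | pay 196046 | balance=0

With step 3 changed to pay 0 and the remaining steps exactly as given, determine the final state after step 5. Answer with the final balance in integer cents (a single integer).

0

(re-executing from step 3 with the substitution; state before step 3: balance=359939)
3 | pay 0 | balance=364546
4 | pay 175720 | balance=193492
5 | pay 196046 | balance=0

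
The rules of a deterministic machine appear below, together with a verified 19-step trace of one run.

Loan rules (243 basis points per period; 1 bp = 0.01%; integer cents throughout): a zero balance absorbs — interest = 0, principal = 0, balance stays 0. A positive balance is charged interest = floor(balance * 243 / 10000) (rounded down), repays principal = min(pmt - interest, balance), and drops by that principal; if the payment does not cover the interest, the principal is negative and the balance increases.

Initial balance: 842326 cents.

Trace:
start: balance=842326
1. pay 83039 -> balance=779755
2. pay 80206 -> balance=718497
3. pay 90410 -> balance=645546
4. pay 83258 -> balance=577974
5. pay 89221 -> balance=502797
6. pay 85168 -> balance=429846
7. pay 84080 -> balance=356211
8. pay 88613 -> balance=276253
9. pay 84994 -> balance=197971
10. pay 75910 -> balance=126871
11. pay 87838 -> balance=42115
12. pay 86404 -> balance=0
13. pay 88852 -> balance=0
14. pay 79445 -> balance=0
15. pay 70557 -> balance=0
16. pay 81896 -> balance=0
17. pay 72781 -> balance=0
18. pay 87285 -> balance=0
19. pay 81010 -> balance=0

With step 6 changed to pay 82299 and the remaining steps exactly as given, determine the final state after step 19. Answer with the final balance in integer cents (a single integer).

(re-executing from step 6 with the substitution; state before step 6: balance=502797)
6. pay 82299 -> balance=432715
7. pay 84080 -> balance=359149
8. pay 88613 -> balance=279263
9. pay 84994 -> balance=201055
10. pay 75910 -> balance=130030
11. pay 87838 -> balance=45351
12. pay 86404 -> balance=0
13. pay 88852 -> balance=0
14. pay 79445 -> balance=0
15. pay 70557 -> balance=0
16. pay 81896 -> balance=0
17. pay 72781 -> balance=0
18. pay 87285 -> balance=0
19. pay 81010 -> balance=0

0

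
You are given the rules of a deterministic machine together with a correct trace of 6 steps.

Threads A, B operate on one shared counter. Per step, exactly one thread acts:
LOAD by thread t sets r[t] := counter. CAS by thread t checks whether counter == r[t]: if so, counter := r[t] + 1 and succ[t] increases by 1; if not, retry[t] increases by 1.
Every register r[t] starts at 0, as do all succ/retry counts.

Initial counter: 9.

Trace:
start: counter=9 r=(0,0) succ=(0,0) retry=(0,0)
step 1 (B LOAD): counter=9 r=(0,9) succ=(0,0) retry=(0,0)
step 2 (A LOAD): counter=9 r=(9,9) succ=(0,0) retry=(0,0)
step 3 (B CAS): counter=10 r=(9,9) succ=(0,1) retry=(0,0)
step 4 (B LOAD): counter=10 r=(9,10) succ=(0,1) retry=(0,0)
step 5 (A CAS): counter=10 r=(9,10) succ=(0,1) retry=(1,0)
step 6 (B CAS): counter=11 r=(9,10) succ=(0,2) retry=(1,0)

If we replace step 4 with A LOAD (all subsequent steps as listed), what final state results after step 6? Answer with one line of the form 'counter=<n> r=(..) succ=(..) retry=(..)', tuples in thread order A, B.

(re-executing from step 4 with the substitution; state before step 4: counter=10 r=(9,9) succ=(0,1) retry=(0,0))
step 4 (A LOAD): counter=10 r=(10,9) succ=(0,1) retry=(0,0)
step 5 (A CAS): counter=11 r=(10,9) succ=(1,1) retry=(0,0)
step 6 (B CAS): counter=11 r=(10,9) succ=(1,1) retry=(0,1)

counter=11 r=(10,9) succ=(1,1) retry=(0,1)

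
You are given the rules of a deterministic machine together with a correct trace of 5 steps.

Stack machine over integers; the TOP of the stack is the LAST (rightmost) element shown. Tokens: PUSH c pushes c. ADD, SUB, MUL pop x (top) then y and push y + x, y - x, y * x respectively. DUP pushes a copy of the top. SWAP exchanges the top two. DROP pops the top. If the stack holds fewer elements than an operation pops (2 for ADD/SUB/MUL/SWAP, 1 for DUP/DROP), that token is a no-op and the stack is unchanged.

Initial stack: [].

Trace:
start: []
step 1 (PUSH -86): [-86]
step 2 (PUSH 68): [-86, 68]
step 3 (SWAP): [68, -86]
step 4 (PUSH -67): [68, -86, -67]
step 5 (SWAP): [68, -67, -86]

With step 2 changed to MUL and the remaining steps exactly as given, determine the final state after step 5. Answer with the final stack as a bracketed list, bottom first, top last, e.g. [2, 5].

[-67, -86]

(re-executing from step 2 with the substitution; state before step 2: [-86])
step 2 (MUL): [-86]
step 3 (SWAP): [-86]
step 4 (PUSH -67): [-86, -67]
step 5 (SWAP): [-67, -86]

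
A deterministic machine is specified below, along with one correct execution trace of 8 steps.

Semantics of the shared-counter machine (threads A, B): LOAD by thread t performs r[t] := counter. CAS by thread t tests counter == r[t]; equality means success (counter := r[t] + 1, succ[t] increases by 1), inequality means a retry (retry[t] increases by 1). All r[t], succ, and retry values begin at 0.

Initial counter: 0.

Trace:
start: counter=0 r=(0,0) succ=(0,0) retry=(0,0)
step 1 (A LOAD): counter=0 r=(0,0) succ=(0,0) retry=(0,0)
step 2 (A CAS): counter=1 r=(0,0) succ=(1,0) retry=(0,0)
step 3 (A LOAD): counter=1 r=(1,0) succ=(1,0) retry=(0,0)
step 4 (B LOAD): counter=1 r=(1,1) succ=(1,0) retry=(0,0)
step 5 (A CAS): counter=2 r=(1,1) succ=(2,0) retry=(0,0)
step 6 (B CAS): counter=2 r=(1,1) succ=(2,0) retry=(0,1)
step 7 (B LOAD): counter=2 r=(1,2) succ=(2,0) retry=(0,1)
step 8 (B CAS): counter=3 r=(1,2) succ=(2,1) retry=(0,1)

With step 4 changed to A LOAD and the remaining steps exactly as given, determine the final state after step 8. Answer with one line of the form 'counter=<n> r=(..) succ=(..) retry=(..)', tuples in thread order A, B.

counter=3 r=(1,2) succ=(2,1) retry=(0,1)

(re-executing from step 4 with the substitution; state before step 4: counter=1 r=(1,0) succ=(1,0) retry=(0,0))
step 4 (A LOAD): counter=1 r=(1,0) succ=(1,0) retry=(0,0)
step 5 (A CAS): counter=2 r=(1,0) succ=(2,0) retry=(0,0)
step 6 (B CAS): counter=2 r=(1,0) succ=(2,0) retry=(0,1)
step 7 (B LOAD): counter=2 r=(1,2) succ=(2,0) retry=(0,1)
step 8 (B CAS): counter=3 r=(1,2) succ=(2,1) retry=(0,1)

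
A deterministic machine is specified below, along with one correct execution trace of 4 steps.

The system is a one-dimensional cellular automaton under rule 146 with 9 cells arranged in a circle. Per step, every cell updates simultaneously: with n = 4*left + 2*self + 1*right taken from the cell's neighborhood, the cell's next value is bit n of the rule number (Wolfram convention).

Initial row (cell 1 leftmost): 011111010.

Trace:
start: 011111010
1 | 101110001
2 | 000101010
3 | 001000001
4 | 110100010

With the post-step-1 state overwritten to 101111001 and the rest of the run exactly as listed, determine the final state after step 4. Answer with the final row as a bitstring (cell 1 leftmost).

110100010

state after step 1 := 101111001
2 | 000110110
3 | 001000001
4 | 110100010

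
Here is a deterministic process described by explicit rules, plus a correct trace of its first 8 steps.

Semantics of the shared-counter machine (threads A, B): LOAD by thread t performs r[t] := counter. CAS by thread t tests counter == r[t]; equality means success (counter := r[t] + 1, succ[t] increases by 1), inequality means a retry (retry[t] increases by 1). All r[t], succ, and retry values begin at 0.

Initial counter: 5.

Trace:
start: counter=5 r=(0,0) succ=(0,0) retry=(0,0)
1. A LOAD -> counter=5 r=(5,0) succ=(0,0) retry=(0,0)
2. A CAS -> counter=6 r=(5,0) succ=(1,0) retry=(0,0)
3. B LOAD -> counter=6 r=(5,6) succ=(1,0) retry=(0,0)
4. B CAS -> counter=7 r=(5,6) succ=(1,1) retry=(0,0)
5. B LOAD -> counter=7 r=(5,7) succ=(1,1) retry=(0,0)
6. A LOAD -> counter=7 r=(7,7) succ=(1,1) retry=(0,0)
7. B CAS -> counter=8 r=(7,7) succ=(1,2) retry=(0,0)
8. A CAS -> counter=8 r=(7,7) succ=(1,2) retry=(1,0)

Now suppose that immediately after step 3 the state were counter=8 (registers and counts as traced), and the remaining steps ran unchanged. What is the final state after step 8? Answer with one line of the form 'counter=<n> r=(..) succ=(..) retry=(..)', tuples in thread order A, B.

counter=9 r=(8,8) succ=(1,1) retry=(1,1)

state after step 3 := counter=8 r=(5,6) succ=(1,0) retry=(0,0)
4. B CAS -> counter=8 r=(5,6) succ=(1,0) retry=(0,1)
5. B LOAD -> counter=8 r=(5,8) succ=(1,0) retry=(0,1)
6. A LOAD -> counter=8 r=(8,8) succ=(1,0) retry=(0,1)
7. B CAS -> counter=9 r=(8,8) succ=(1,1) retry=(0,1)
8. A CAS -> counter=9 r=(8,8) succ=(1,1) retry=(1,1)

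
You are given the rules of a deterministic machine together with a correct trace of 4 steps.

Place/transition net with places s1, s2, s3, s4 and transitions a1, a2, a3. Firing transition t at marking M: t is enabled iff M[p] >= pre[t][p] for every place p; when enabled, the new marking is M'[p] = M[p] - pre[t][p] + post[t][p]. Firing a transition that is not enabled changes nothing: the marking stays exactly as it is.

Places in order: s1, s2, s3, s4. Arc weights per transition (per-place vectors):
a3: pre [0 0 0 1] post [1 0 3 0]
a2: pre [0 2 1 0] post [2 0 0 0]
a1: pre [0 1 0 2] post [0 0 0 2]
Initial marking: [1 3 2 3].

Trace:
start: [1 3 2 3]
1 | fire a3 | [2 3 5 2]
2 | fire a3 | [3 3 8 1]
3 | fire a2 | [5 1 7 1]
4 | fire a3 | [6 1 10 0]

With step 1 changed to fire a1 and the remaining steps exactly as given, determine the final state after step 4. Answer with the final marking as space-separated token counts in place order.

5 0 7 1

(re-executing from step 1 with the substitution; state before step 1: [1 3 2 3])
1 | fire a1 | [1 2 2 3]
2 | fire a3 | [2 2 5 2]
3 | fire a2 | [4 0 4 2]
4 | fire a3 | [5 0 7 1]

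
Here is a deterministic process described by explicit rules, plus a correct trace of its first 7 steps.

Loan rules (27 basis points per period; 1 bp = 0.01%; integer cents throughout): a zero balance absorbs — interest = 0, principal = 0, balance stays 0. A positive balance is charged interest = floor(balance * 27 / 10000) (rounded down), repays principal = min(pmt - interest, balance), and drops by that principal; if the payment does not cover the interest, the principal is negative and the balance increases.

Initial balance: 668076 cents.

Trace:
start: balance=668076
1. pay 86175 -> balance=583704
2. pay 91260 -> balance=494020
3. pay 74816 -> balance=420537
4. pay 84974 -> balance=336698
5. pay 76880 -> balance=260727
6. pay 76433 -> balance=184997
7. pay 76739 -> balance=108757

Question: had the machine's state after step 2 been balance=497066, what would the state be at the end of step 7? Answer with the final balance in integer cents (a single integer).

state after step 2 := balance=497066
3. pay 74816 -> balance=423592
4. pay 84974 -> balance=339761
5. pay 76880 -> balance=263798
6. pay 76433 -> balance=188077
7. pay 76739 -> balance=111845

111845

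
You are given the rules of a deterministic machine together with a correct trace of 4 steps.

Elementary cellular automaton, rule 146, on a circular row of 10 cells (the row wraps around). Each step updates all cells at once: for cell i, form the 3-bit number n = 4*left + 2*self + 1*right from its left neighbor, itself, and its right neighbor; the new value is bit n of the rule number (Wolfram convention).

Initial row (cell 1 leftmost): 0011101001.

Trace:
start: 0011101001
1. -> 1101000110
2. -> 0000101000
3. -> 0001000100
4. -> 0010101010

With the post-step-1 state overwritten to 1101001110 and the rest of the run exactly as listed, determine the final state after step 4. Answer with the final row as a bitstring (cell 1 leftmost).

0010100101

state after step 1 := 1101001110
2. -> 0000110100
3. -> 0001000010
4. -> 0010100101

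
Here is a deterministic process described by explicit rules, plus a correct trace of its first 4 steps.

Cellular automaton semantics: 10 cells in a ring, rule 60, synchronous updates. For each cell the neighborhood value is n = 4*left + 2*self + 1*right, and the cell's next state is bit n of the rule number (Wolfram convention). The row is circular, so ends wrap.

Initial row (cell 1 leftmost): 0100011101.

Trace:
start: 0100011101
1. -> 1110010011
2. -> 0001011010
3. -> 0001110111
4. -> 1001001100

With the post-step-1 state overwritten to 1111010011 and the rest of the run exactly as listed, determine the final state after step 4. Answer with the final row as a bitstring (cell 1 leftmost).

state after step 1 := 1111010011
2. -> 0000111010
3. -> 0000100111
4. -> 1000110100

1000110100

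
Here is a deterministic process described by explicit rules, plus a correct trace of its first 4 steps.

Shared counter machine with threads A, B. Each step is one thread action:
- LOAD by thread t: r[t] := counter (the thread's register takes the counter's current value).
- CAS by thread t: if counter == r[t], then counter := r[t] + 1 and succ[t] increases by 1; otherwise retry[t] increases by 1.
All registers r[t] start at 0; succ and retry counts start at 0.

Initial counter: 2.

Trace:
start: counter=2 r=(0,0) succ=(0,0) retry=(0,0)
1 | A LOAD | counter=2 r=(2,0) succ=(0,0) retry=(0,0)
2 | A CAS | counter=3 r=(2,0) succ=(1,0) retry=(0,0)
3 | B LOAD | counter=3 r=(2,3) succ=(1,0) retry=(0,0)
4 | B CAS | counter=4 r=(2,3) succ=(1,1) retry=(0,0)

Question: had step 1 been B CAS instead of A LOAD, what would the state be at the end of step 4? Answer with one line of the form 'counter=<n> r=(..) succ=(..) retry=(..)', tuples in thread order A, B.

counter=3 r=(0,2) succ=(0,1) retry=(1,1)

(re-executing from step 1 with the substitution; state before step 1: counter=2 r=(0,0) succ=(0,0) retry=(0,0))
1 | B CAS | counter=2 r=(0,0) succ=(0,0) retry=(0,1)
2 | A CAS | counter=2 r=(0,0) succ=(0,0) retry=(1,1)
3 | B LOAD | counter=2 r=(0,2) succ=(0,0) retry=(1,1)
4 | B CAS | counter=3 r=(0,2) succ=(0,1) retry=(1,1)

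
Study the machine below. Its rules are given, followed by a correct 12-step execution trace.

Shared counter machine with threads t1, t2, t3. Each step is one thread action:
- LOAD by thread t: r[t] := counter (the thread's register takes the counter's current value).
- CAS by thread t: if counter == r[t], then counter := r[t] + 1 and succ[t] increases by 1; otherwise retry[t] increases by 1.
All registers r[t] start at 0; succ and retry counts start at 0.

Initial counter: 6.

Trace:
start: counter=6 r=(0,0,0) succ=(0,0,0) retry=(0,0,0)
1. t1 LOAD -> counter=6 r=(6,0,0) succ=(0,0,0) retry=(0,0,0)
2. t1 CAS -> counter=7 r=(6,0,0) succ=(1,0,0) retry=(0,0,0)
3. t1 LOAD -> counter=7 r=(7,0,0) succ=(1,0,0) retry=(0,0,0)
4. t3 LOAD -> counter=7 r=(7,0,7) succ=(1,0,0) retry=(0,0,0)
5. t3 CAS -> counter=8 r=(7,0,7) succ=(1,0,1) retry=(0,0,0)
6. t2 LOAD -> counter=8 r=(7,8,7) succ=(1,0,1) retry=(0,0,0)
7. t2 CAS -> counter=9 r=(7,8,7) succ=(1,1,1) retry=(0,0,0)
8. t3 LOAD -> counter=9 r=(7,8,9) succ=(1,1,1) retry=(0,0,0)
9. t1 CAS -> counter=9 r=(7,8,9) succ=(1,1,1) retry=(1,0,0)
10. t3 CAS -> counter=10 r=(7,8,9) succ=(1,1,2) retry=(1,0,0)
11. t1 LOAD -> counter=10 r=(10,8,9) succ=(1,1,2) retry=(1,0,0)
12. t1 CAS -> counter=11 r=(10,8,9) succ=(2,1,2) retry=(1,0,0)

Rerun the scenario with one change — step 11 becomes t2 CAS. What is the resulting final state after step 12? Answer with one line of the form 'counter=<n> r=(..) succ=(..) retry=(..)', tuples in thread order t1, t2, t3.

counter=10 r=(7,8,9) succ=(1,1,2) retry=(2,1,0)

(re-executing from step 11 with the substitution; state before step 11: counter=10 r=(7,8,9) succ=(1,1,2) retry=(1,0,0))
11. t2 CAS -> counter=10 r=(7,8,9) succ=(1,1,2) retry=(1,1,0)
12. t1 CAS -> counter=10 r=(7,8,9) succ=(1,1,2) retry=(2,1,0)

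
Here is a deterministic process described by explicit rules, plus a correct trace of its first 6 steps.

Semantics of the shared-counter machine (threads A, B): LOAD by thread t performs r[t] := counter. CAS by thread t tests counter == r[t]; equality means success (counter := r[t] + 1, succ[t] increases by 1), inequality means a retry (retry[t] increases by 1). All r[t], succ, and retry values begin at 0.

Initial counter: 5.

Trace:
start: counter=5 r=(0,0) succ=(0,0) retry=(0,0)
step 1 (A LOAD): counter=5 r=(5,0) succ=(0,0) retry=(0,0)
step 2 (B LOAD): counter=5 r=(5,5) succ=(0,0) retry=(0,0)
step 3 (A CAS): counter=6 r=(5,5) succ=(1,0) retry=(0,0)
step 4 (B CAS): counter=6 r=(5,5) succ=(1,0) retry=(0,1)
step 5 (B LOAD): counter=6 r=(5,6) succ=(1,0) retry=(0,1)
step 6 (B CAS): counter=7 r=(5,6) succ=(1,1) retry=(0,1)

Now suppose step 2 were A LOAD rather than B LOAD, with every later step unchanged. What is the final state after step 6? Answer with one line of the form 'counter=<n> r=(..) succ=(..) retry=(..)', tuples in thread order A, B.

(re-executing from step 2 with the substitution; state before step 2: counter=5 r=(5,0) succ=(0,0) retry=(0,0))
step 2 (A LOAD): counter=5 r=(5,0) succ=(0,0) retry=(0,0)
step 3 (A CAS): counter=6 r=(5,0) succ=(1,0) retry=(0,0)
step 4 (B CAS): counter=6 r=(5,0) succ=(1,0) retry=(0,1)
step 5 (B LOAD): counter=6 r=(5,6) succ=(1,0) retry=(0,1)
step 6 (B CAS): counter=7 r=(5,6) succ=(1,1) retry=(0,1)

counter=7 r=(5,6) succ=(1,1) retry=(0,1)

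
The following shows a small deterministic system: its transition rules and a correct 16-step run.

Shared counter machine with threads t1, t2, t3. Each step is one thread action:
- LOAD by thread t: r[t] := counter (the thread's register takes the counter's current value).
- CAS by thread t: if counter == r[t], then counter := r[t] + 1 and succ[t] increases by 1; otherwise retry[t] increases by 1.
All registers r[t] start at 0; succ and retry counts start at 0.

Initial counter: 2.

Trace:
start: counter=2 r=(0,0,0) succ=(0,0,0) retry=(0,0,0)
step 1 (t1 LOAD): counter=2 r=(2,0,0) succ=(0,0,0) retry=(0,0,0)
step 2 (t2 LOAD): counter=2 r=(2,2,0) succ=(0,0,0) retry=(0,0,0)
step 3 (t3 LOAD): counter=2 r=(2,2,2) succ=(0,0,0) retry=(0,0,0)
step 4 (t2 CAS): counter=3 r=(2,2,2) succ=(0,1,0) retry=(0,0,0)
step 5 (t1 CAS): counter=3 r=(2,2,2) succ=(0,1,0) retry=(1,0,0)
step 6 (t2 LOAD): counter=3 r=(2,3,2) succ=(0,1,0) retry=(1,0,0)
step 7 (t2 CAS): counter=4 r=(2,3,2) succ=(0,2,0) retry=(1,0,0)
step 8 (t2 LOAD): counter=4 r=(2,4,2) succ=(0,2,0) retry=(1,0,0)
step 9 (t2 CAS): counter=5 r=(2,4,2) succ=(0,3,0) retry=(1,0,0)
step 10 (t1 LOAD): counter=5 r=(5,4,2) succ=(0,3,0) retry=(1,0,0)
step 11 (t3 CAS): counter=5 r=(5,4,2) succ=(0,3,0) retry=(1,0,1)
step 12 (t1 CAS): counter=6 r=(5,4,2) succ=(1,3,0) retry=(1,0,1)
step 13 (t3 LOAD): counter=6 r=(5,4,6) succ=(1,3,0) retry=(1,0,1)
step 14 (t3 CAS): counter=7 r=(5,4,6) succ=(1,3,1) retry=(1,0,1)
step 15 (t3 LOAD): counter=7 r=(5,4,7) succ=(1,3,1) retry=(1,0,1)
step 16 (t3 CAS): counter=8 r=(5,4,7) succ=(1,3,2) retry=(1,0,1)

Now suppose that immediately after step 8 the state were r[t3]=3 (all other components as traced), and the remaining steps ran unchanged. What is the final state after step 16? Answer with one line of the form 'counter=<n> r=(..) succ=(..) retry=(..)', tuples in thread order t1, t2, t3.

state after step 8 := counter=4 r=(2,4,3) succ=(0,2,0) retry=(1,0,0)
step 9 (t2 CAS): counter=5 r=(2,4,3) succ=(0,3,0) retry=(1,0,0)
step 10 (t1 LOAD): counter=5 r=(5,4,3) succ=(0,3,0) retry=(1,0,0)
step 11 (t3 CAS): counter=5 r=(5,4,3) succ=(0,3,0) retry=(1,0,1)
step 12 (t1 CAS): counter=6 r=(5,4,3) succ=(1,3,0) retry=(1,0,1)
step 13 (t3 LOAD): counter=6 r=(5,4,6) succ=(1,3,0) retry=(1,0,1)
step 14 (t3 CAS): counter=7 r=(5,4,6) succ=(1,3,1) retry=(1,0,1)
step 15 (t3 LOAD): counter=7 r=(5,4,7) succ=(1,3,1) retry=(1,0,1)
step 16 (t3 CAS): counter=8 r=(5,4,7) succ=(1,3,2) retry=(1,0,1)

counter=8 r=(5,4,7) succ=(1,3,2) retry=(1,0,1)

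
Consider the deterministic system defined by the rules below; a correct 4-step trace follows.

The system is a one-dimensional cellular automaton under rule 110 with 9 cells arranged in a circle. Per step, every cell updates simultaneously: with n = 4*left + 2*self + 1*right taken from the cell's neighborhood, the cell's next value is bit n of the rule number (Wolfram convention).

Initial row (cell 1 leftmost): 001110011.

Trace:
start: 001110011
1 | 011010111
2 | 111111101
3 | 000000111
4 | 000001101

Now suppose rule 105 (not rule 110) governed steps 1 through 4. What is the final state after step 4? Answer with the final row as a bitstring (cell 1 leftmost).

(re-executing steps 1..4 under rule 105; state before step 1: 001110011)
1 | 001010011
2 | 000100011
3 | 010001011
4 | 100100111

100100111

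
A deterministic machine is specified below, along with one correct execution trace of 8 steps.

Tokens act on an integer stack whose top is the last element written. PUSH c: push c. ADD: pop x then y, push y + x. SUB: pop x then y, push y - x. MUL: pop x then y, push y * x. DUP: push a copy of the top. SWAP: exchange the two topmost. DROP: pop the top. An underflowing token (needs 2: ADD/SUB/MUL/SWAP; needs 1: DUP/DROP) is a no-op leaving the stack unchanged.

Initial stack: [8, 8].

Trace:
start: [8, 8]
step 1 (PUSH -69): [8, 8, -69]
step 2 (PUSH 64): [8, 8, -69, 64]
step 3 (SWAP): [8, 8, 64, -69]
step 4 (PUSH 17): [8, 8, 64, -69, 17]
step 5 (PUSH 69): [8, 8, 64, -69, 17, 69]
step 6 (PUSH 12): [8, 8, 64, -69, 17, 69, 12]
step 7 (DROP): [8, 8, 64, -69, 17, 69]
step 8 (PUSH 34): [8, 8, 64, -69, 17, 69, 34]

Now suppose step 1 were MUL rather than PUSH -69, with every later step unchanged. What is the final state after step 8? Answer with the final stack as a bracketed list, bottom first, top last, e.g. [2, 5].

(re-executing from step 1 with the substitution; state before step 1: [8, 8])
step 1 (MUL): [64]
step 2 (PUSH 64): [64, 64]
step 3 (SWAP): [64, 64]
step 4 (PUSH 17): [64, 64, 17]
step 5 (PUSH 69): [64, 64, 17, 69]
step 6 (PUSH 12): [64, 64, 17, 69, 12]
step 7 (DROP): [64, 64, 17, 69]
step 8 (PUSH 34): [64, 64, 17, 69, 34]

[64, 64, 17, 69, 34]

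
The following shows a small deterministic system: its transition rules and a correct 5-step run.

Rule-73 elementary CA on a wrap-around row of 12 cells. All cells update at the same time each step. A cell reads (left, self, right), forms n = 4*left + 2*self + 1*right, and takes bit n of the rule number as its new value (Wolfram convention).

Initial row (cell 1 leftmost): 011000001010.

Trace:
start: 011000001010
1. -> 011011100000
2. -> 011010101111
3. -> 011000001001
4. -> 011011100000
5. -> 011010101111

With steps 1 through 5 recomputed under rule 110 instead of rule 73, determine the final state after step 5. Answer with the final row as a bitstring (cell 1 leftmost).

111111110000

(re-executing steps 1..5 under rule 110; state before step 1: 011000001010)
1. -> 111000011110
2. -> 101000110011
3. -> 111001110110
4. -> 101011011111
5. -> 111111110000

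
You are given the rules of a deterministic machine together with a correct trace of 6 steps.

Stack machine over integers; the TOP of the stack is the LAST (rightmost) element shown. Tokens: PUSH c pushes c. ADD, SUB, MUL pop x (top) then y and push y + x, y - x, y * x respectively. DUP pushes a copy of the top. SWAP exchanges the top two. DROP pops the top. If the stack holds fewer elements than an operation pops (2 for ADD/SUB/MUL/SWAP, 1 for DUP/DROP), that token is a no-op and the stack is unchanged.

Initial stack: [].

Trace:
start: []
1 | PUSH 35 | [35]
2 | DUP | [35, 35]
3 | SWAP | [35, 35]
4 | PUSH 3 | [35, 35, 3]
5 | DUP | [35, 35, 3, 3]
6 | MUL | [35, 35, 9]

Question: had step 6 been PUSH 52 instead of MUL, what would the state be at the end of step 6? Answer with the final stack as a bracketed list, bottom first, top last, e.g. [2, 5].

(re-executing from step 6 with the substitution; state before step 6: [35, 35, 3, 3])
6 | PUSH 52 | [35, 35, 3, 3, 52]

[35, 35, 3, 3, 52]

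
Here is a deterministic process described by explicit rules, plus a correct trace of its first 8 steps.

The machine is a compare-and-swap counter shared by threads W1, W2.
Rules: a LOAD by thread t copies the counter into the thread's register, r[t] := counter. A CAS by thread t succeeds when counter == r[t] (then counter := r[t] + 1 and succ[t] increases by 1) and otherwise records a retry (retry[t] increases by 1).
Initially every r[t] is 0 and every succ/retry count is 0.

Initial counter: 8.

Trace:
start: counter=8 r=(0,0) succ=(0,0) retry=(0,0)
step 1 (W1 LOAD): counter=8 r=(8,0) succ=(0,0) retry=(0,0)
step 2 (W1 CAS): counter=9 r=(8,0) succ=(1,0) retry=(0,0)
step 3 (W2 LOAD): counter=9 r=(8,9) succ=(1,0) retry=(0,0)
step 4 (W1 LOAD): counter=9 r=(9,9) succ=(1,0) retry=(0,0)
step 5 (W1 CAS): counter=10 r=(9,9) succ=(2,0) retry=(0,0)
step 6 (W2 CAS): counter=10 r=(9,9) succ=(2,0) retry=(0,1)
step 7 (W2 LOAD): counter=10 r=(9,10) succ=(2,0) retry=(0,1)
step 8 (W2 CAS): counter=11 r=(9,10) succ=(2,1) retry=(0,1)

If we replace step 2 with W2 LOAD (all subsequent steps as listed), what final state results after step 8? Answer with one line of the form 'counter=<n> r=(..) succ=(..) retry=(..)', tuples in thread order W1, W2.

(re-executing from step 2 with the substitution; state before step 2: counter=8 r=(8,0) succ=(0,0) retry=(0,0))
step 2 (W2 LOAD): counter=8 r=(8,8) succ=(0,0) retry=(0,0)
step 3 (W2 LOAD): counter=8 r=(8,8) succ=(0,0) retry=(0,0)
step 4 (W1 LOAD): counter=8 r=(8,8) succ=(0,0) retry=(0,0)
step 5 (W1 CAS): counter=9 r=(8,8) succ=(1,0) retry=(0,0)
step 6 (W2 CAS): counter=9 r=(8,8) succ=(1,0) retry=(0,1)
step 7 (W2 LOAD): counter=9 r=(8,9) succ=(1,0) retry=(0,1)
step 8 (W2 CAS): counter=10 r=(8,9) succ=(1,1) retry=(0,1)

counter=10 r=(8,9) succ=(1,1) retry=(0,1)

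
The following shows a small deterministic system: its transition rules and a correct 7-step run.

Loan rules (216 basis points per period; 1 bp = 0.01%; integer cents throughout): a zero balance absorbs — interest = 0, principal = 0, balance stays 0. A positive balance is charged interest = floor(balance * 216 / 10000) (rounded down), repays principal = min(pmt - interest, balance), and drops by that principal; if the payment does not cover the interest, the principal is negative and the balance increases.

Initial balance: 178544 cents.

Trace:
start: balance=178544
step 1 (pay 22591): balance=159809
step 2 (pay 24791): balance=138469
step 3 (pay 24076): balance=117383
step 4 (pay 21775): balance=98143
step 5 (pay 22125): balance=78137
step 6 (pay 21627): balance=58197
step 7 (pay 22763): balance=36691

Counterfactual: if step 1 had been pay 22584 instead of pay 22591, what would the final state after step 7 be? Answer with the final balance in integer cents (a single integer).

(re-executing from step 1 with the substitution; state before step 1: balance=178544)
step 1 (pay 22584): balance=159816
step 2 (pay 24791): balance=138477
step 3 (pay 24076): balance=117392
step 4 (pay 21775): balance=98152
step 5 (pay 22125): balance=78147
step 6 (pay 21627): balance=58207
step 7 (pay 22763): balance=36701

36701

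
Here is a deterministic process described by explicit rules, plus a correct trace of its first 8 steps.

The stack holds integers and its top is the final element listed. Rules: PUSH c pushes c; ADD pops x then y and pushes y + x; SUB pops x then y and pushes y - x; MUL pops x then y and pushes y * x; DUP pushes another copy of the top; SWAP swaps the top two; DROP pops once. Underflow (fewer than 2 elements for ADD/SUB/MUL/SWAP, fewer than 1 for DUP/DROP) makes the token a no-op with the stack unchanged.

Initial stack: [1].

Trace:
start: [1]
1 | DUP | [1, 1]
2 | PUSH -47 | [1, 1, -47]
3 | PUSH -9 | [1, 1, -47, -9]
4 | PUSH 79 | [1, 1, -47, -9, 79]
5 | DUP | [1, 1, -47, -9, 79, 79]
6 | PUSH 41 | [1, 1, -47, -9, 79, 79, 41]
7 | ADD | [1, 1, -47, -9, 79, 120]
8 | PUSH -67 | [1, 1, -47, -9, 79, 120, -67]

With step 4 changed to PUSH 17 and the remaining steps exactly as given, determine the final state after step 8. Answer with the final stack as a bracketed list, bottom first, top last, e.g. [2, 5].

[1, 1, -47, -9, 17, 58, -67]

(re-executing from step 4 with the substitution; state before step 4: [1, 1, -47, -9])
4 | PUSH 17 | [1, 1, -47, -9, 17]
5 | DUP | [1, 1, -47, -9, 17, 17]
6 | PUSH 41 | [1, 1, -47, -9, 17, 17, 41]
7 | ADD | [1, 1, -47, -9, 17, 58]
8 | PUSH -67 | [1, 1, -47, -9, 17, 58, -67]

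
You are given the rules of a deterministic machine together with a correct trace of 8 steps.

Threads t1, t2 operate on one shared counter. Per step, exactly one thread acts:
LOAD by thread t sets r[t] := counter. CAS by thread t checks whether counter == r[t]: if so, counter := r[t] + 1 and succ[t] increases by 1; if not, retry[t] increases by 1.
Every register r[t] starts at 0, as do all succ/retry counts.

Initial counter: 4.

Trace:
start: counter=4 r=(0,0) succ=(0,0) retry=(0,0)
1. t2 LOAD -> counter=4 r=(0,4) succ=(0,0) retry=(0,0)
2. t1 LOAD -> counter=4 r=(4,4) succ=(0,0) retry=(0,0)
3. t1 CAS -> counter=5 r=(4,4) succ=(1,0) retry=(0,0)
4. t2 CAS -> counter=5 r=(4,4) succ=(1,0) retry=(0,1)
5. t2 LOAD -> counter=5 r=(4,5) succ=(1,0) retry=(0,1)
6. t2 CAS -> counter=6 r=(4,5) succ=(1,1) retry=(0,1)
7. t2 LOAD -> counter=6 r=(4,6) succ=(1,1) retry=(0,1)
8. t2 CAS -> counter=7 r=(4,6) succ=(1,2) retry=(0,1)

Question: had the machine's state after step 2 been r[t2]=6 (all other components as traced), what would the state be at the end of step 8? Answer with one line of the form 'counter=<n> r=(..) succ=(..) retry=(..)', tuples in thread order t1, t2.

state after step 2 := counter=4 r=(4,6) succ=(0,0) retry=(0,0)
3. t1 CAS -> counter=5 r=(4,6) succ=(1,0) retry=(0,0)
4. t2 CAS -> counter=5 r=(4,6) succ=(1,0) retry=(0,1)
5. t2 LOAD -> counter=5 r=(4,5) succ=(1,0) retry=(0,1)
6. t2 CAS -> counter=6 r=(4,5) succ=(1,1) retry=(0,1)
7. t2 LOAD -> counter=6 r=(4,6) succ=(1,1) retry=(0,1)
8. t2 CAS -> counter=7 r=(4,6) succ=(1,2) retry=(0,1)

counter=7 r=(4,6) succ=(1,2) retry=(0,1)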